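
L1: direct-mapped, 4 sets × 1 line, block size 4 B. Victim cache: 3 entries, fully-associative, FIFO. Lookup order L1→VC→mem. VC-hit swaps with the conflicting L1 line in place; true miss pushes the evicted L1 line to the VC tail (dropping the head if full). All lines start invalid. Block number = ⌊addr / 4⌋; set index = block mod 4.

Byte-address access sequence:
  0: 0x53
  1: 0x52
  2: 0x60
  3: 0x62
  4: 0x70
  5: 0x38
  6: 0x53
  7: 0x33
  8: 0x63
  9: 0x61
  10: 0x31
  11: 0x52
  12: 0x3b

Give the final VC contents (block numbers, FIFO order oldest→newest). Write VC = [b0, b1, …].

  [0] addr=0x53 blk=20 s=0: MISS | VC []
  [1] addr=0x52 blk=20 s=0: L1-HIT | VC []
  [2] addr=0x60 blk=24 s=0: MISS | VC [20]
  [3] addr=0x62 blk=24 s=0: L1-HIT | VC [20]
  [4] addr=0x70 blk=28 s=0: MISS | VC [20, 24]
  [5] addr=0x38 blk=14 s=2: MISS | VC [20, 24]
  [6] addr=0x53 blk=20 s=0: VC-HIT | VC [28, 24]
  [7] addr=0x33 blk=12 s=0: MISS | VC [28, 24, 20]
  [8] addr=0x63 blk=24 s=0: VC-HIT | VC [28, 12, 20]
  [9] addr=0x61 blk=24 s=0: L1-HIT | VC [28, 12, 20]
  [10] addr=0x31 blk=12 s=0: VC-HIT | VC [28, 24, 20]
  [11] addr=0x52 blk=20 s=0: VC-HIT | VC [28, 24, 12]
  [12] addr=0x3b blk=14 s=2: L1-HIT | VC [28, 24, 12]

VC = [28, 24, 12]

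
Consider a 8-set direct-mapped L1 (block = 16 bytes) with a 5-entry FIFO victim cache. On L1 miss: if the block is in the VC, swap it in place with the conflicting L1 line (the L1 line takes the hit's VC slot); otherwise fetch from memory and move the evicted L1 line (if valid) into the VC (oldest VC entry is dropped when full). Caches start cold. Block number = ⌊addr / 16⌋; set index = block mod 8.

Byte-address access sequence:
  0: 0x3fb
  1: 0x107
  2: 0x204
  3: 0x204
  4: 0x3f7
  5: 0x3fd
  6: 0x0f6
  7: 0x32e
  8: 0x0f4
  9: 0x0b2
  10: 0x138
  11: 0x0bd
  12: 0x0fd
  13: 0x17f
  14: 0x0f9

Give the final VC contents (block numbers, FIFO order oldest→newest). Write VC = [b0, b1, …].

#0 0x3fb→b63/s7 MISS; vc=[]
#1 0x107→b16/s0 MISS; vc=[]
#2 0x204→b32/s0 MISS; vc=[16]
#3 0x204→b32/s0 L1-HIT; vc=[16]
#4 0x3f7→b63/s7 L1-HIT; vc=[16]
#5 0x3fd→b63/s7 L1-HIT; vc=[16]
#6 0xf6→b15/s7 MISS; vc=[16,63]
#7 0x32e→b50/s2 MISS; vc=[16,63]
#8 0xf4→b15/s7 L1-HIT; vc=[16,63]
#9 0xb2→b11/s3 MISS; vc=[16,63]
#10 0x138→b19/s3 MISS; vc=[16,63,11]
#11 0xbd→b11/s3 VC-HIT; vc=[16,63,19]
#12 0xfd→b15/s7 L1-HIT; vc=[16,63,19]
#13 0x17f→b23/s7 MISS; vc=[16,63,19,15]
#14 0xf9→b15/s7 VC-HIT; vc=[16,63,19,23]

VC = [16, 63, 19, 23]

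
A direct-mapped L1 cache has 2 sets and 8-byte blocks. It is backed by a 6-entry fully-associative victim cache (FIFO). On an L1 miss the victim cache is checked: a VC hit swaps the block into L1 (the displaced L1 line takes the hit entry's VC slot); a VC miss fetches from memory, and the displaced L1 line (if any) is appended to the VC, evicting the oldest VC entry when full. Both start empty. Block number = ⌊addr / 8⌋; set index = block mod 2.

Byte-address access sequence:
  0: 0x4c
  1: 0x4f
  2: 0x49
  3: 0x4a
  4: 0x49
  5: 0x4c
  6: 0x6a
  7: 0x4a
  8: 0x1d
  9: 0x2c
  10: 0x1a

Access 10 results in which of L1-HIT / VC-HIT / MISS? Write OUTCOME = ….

OUTCOME = VC-HIT

#0 0x4c→b9/s1 MISS; vc=[]
#1 0x4f→b9/s1 L1-HIT; vc=[]
#2 0x49→b9/s1 L1-HIT; vc=[]
#3 0x4a→b9/s1 L1-HIT; vc=[]
#4 0x49→b9/s1 L1-HIT; vc=[]
#5 0x4c→b9/s1 L1-HIT; vc=[]
#6 0x6a→b13/s1 MISS; vc=[9]
#7 0x4a→b9/s1 VC-HIT; vc=[13]
#8 0x1d→b3/s1 MISS; vc=[13,9]
#9 0x2c→b5/s1 MISS; vc=[13,9,3]
#10 0x1a→b3/s1 VC-HIT; vc=[13,9,5]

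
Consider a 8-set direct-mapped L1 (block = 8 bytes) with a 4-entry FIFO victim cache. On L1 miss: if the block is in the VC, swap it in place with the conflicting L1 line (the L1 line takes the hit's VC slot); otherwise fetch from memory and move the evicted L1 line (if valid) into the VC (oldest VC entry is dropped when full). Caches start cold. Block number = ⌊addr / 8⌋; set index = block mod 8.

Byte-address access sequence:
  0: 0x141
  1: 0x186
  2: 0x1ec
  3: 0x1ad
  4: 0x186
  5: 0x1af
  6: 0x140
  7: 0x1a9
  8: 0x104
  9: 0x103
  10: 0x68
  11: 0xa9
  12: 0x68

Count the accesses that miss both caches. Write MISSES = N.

0: 0x141 (blk 40, set 0) → MISS  vc=[]
1: 0x186 (blk 48, set 0) → MISS  vc=[40]
2: 0x1ec (blk 61, set 5) → MISS  vc=[40]
3: 0x1ad (blk 53, set 5) → MISS  vc=[40, 61]
4: 0x186 (blk 48, set 0) → L1-HIT  vc=[40, 61]
5: 0x1af (blk 53, set 5) → L1-HIT  vc=[40, 61]
6: 0x140 (blk 40, set 0) → VC-HIT  vc=[48, 61]
7: 0x1a9 (blk 53, set 5) → L1-HIT  vc=[48, 61]
8: 0x104 (blk 32, set 0) → MISS  vc=[48, 61, 40]
9: 0x103 (blk 32, set 0) → L1-HIT  vc=[48, 61, 40]
10: 0x68 (blk 13, set 5) → MISS  vc=[48, 61, 40, 53]
11: 0xa9 (blk 21, set 5) → MISS  vc=[61, 40, 53, 13]
12: 0x68 (blk 13, set 5) → VC-HIT  vc=[61, 40, 53, 21]

MISSES = 7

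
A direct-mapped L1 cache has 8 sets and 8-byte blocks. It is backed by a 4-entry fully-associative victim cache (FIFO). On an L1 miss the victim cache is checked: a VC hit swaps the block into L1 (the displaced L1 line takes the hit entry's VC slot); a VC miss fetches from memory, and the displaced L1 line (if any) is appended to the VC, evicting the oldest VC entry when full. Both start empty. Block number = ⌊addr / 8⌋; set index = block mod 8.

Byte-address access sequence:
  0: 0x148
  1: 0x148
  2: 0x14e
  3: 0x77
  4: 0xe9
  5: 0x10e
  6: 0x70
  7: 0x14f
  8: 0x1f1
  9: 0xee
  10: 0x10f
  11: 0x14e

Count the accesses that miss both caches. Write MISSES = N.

0: 0x148 (blk 41, set 1) → MISS  vc=[]
1: 0x148 (blk 41, set 1) → L1-HIT  vc=[]
2: 0x14e (blk 41, set 1) → L1-HIT  vc=[]
3: 0x77 (blk 14, set 6) → MISS  vc=[]
4: 0xe9 (blk 29, set 5) → MISS  vc=[]
5: 0x10e (blk 33, set 1) → MISS  vc=[41]
6: 0x70 (blk 14, set 6) → L1-HIT  vc=[41]
7: 0x14f (blk 41, set 1) → VC-HIT  vc=[33]
8: 0x1f1 (blk 62, set 6) → MISS  vc=[33, 14]
9: 0xee (blk 29, set 5) → L1-HIT  vc=[33, 14]
10: 0x10f (blk 33, set 1) → VC-HIT  vc=[41, 14]
11: 0x14e (blk 41, set 1) → VC-HIT  vc=[33, 14]

MISSES = 5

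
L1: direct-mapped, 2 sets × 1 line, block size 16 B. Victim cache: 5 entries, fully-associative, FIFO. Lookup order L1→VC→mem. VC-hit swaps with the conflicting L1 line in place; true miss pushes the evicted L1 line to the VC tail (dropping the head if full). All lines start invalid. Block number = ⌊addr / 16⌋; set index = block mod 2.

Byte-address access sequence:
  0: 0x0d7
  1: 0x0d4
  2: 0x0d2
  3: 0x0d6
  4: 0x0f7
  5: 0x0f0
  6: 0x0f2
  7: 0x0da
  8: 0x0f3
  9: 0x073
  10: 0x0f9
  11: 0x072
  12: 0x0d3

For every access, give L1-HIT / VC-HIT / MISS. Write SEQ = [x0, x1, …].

#0 0xd7→b13/s1 MISS; vc=[]
#1 0xd4→b13/s1 L1-HIT; vc=[]
#2 0xd2→b13/s1 L1-HIT; vc=[]
#3 0xd6→b13/s1 L1-HIT; vc=[]
#4 0xf7→b15/s1 MISS; vc=[13]
#5 0xf0→b15/s1 L1-HIT; vc=[13]
#6 0xf2→b15/s1 L1-HIT; vc=[13]
#7 0xda→b13/s1 VC-HIT; vc=[15]
#8 0xf3→b15/s1 VC-HIT; vc=[13]
#9 0x73→b7/s1 MISS; vc=[13,15]
#10 0xf9→b15/s1 VC-HIT; vc=[13,7]
#11 0x72→b7/s1 VC-HIT; vc=[13,15]
#12 0xd3→b13/s1 VC-HIT; vc=[7,15]

SEQ = [MISS, L1-HIT, L1-HIT, L1-HIT, MISS, L1-HIT, L1-HIT, VC-HIT, VC-HIT, MISS, VC-HIT, VC-HIT, VC-HIT]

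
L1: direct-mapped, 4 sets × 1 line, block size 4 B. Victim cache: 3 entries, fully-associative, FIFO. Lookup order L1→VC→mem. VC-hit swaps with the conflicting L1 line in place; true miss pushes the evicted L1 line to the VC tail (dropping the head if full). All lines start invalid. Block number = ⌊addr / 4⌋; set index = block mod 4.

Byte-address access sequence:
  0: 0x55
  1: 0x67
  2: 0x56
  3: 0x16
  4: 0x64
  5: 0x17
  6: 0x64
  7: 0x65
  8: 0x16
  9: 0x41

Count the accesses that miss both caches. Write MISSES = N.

MISSES = 4

0: 0x55 (blk 21, set 1) → MISS  vc=[]
1: 0x67 (blk 25, set 1) → MISS  vc=[21]
2: 0x56 (blk 21, set 1) → VC-HIT  vc=[25]
3: 0x16 (blk 5, set 1) → MISS  vc=[25, 21]
4: 0x64 (blk 25, set 1) → VC-HIT  vc=[5, 21]
5: 0x17 (blk 5, set 1) → VC-HIT  vc=[25, 21]
6: 0x64 (blk 25, set 1) → VC-HIT  vc=[5, 21]
7: 0x65 (blk 25, set 1) → L1-HIT  vc=[5, 21]
8: 0x16 (blk 5, set 1) → VC-HIT  vc=[25, 21]
9: 0x41 (blk 16, set 0) → MISS  vc=[25, 21]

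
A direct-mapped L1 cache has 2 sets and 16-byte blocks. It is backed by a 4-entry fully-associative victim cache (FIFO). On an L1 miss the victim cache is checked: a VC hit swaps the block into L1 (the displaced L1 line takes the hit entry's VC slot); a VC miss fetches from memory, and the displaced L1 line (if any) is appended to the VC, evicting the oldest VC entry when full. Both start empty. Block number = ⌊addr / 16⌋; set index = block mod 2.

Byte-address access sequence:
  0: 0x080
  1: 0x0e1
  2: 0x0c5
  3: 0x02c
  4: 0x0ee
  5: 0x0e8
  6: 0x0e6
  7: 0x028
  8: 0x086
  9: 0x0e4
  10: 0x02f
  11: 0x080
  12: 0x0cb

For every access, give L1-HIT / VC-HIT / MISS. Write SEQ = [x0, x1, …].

SEQ = [MISS, MISS, MISS, MISS, VC-HIT, L1-HIT, L1-HIT, VC-HIT, VC-HIT, VC-HIT, VC-HIT, VC-HIT, VC-HIT]

#0 0x80→b8/s0 MISS; vc=[]
#1 0xe1→b14/s0 MISS; vc=[8]
#2 0xc5→b12/s0 MISS; vc=[8,14]
#3 0x2c→b2/s0 MISS; vc=[8,14,12]
#4 0xee→b14/s0 VC-HIT; vc=[8,2,12]
#5 0xe8→b14/s0 L1-HIT; vc=[8,2,12]
#6 0xe6→b14/s0 L1-HIT; vc=[8,2,12]
#7 0x28→b2/s0 VC-HIT; vc=[8,14,12]
#8 0x86→b8/s0 VC-HIT; vc=[2,14,12]
#9 0xe4→b14/s0 VC-HIT; vc=[2,8,12]
#10 0x2f→b2/s0 VC-HIT; vc=[14,8,12]
#11 0x80→b8/s0 VC-HIT; vc=[14,2,12]
#12 0xcb→b12/s0 VC-HIT; vc=[14,2,8]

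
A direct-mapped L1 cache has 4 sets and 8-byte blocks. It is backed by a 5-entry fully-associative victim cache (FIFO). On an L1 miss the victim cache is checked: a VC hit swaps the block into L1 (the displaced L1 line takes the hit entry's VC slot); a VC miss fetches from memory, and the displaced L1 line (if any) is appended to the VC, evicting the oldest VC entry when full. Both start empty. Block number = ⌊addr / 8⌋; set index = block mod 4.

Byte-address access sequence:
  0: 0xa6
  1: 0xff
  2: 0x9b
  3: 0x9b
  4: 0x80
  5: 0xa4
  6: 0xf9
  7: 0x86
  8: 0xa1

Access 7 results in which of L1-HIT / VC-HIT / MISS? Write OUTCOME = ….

  [0] addr=0xa6 blk=20 s=0: MISS | VC []
  [1] addr=0xff blk=31 s=3: MISS | VC []
  [2] addr=0x9b blk=19 s=3: MISS | VC [31]
  [3] addr=0x9b blk=19 s=3: L1-HIT | VC [31]
  [4] addr=0x80 blk=16 s=0: MISS | VC [31, 20]
  [5] addr=0xa4 blk=20 s=0: VC-HIT | VC [31, 16]
  [6] addr=0xf9 blk=31 s=3: VC-HIT | VC [19, 16]
  [7] addr=0x86 blk=16 s=0: VC-HIT | VC [19, 20]
  [8] addr=0xa1 blk=20 s=0: VC-HIT | VC [19, 16]

OUTCOME = VC-HIT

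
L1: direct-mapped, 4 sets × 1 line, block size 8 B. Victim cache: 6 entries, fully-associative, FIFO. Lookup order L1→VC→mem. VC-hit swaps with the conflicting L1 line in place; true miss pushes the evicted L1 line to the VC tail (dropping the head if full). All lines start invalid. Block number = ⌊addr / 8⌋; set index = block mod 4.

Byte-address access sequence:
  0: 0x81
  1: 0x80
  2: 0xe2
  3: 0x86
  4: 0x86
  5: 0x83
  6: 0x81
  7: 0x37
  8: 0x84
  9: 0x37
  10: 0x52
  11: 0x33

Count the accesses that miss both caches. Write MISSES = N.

0: 0x81 (blk 16, set 0) → MISS  vc=[]
1: 0x80 (blk 16, set 0) → L1-HIT  vc=[]
2: 0xe2 (blk 28, set 0) → MISS  vc=[16]
3: 0x86 (blk 16, set 0) → VC-HIT  vc=[28]
4: 0x86 (blk 16, set 0) → L1-HIT  vc=[28]
5: 0x83 (blk 16, set 0) → L1-HIT  vc=[28]
6: 0x81 (blk 16, set 0) → L1-HIT  vc=[28]
7: 0x37 (blk 6, set 2) → MISS  vc=[28]
8: 0x84 (blk 16, set 0) → L1-HIT  vc=[28]
9: 0x37 (blk 6, set 2) → L1-HIT  vc=[28]
10: 0x52 (blk 10, set 2) → MISS  vc=[28, 6]
11: 0x33 (blk 6, set 2) → VC-HIT  vc=[28, 10]

MISSES = 4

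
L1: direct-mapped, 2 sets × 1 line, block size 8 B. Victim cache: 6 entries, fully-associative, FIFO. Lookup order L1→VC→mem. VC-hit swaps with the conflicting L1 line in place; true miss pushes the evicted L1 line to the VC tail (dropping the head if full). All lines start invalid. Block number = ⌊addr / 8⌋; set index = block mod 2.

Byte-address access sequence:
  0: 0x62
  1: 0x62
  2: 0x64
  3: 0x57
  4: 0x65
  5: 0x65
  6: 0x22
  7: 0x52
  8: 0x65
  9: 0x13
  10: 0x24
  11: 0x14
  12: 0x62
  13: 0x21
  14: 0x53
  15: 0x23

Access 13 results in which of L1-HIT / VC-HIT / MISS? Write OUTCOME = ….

#0 0x62→b12/s0 MISS; vc=[]
#1 0x62→b12/s0 L1-HIT; vc=[]
#2 0x64→b12/s0 L1-HIT; vc=[]
#3 0x57→b10/s0 MISS; vc=[12]
#4 0x65→b12/s0 VC-HIT; vc=[10]
#5 0x65→b12/s0 L1-HIT; vc=[10]
#6 0x22→b4/s0 MISS; vc=[10,12]
#7 0x52→b10/s0 VC-HIT; vc=[4,12]
#8 0x65→b12/s0 VC-HIT; vc=[4,10]
#9 0x13→b2/s0 MISS; vc=[4,10,12]
#10 0x24→b4/s0 VC-HIT; vc=[2,10,12]
#11 0x14→b2/s0 VC-HIT; vc=[4,10,12]
#12 0x62→b12/s0 VC-HIT; vc=[4,10,2]
#13 0x21→b4/s0 VC-HIT; vc=[12,10,2]
#14 0x53→b10/s0 VC-HIT; vc=[12,4,2]
#15 0x23→b4/s0 VC-HIT; vc=[12,10,2]

OUTCOME = VC-HIT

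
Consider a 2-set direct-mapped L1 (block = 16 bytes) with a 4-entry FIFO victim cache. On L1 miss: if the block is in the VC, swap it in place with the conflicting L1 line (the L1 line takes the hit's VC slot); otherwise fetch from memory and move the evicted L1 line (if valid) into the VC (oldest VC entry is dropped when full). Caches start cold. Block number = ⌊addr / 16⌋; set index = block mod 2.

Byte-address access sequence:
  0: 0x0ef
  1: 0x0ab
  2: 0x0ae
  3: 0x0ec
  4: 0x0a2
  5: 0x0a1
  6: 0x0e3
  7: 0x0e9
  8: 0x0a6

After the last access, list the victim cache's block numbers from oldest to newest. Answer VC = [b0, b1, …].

VC = [14]

#0 0xef→b14/s0 MISS; vc=[]
#1 0xab→b10/s0 MISS; vc=[14]
#2 0xae→b10/s0 L1-HIT; vc=[14]
#3 0xec→b14/s0 VC-HIT; vc=[10]
#4 0xa2→b10/s0 VC-HIT; vc=[14]
#5 0xa1→b10/s0 L1-HIT; vc=[14]
#6 0xe3→b14/s0 VC-HIT; vc=[10]
#7 0xe9→b14/s0 L1-HIT; vc=[10]
#8 0xa6→b10/s0 VC-HIT; vc=[14]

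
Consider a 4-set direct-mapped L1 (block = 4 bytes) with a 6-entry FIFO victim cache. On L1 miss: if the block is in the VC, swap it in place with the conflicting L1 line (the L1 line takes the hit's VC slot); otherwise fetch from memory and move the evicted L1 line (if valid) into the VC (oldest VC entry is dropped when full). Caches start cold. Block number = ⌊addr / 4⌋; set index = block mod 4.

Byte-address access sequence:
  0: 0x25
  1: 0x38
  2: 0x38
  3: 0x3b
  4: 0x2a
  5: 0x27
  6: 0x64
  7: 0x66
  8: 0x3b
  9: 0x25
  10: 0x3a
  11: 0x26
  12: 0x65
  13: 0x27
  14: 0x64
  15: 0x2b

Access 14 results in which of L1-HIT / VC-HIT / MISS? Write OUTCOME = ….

OUTCOME = VC-HIT

  [0] addr=0x25 blk=9 s=1: MISS | VC []
  [1] addr=0x38 blk=14 s=2: MISS | VC []
  [2] addr=0x38 blk=14 s=2: L1-HIT | VC []
  [3] addr=0x3b blk=14 s=2: L1-HIT | VC []
  [4] addr=0x2a blk=10 s=2: MISS | VC [14]
  [5] addr=0x27 blk=9 s=1: L1-HIT | VC [14]
  [6] addr=0x64 blk=25 s=1: MISS | VC [14, 9]
  [7] addr=0x66 blk=25 s=1: L1-HIT | VC [14, 9]
  [8] addr=0x3b blk=14 s=2: VC-HIT | VC [10, 9]
  [9] addr=0x25 blk=9 s=1: VC-HIT | VC [10, 25]
  [10] addr=0x3a blk=14 s=2: L1-HIT | VC [10, 25]
  [11] addr=0x26 blk=9 s=1: L1-HIT | VC [10, 25]
  [12] addr=0x65 blk=25 s=1: VC-HIT | VC [10, 9]
  [13] addr=0x27 blk=9 s=1: VC-HIT | VC [10, 25]
  [14] addr=0x64 blk=25 s=1: VC-HIT | VC [10, 9]
  [15] addr=0x2b blk=10 s=2: VC-HIT | VC [14, 9]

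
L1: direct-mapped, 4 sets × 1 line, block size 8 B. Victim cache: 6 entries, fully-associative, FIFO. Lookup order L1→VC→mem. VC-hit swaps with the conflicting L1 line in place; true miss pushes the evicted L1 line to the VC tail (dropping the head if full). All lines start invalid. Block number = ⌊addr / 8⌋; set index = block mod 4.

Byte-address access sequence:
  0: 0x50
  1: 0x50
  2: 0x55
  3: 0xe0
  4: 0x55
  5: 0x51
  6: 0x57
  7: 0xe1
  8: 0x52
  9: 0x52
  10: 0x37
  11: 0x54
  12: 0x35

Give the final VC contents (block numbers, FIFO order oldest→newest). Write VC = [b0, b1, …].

#0 0x50→b10/s2 MISS; vc=[]
#1 0x50→b10/s2 L1-HIT; vc=[]
#2 0x55→b10/s2 L1-HIT; vc=[]
#3 0xe0→b28/s0 MISS; vc=[]
#4 0x55→b10/s2 L1-HIT; vc=[]
#5 0x51→b10/s2 L1-HIT; vc=[]
#6 0x57→b10/s2 L1-HIT; vc=[]
#7 0xe1→b28/s0 L1-HIT; vc=[]
#8 0x52→b10/s2 L1-HIT; vc=[]
#9 0x52→b10/s2 L1-HIT; vc=[]
#10 0x37→b6/s2 MISS; vc=[10]
#11 0x54→b10/s2 VC-HIT; vc=[6]
#12 0x35→b6/s2 VC-HIT; vc=[10]

VC = [10]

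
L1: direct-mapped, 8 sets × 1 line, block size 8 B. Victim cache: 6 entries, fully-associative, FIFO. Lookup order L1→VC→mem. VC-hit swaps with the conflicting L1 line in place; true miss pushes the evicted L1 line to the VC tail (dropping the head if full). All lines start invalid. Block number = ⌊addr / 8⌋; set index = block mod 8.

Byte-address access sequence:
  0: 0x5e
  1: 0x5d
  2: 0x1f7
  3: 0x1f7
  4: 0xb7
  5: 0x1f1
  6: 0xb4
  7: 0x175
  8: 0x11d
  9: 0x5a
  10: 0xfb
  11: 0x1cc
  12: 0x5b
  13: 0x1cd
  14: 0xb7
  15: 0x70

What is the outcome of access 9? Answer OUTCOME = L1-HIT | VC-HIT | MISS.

#0 0x5e→b11/s3 MISS; vc=[]
#1 0x5d→b11/s3 L1-HIT; vc=[]
#2 0x1f7→b62/s6 MISS; vc=[]
#3 0x1f7→b62/s6 L1-HIT; vc=[]
#4 0xb7→b22/s6 MISS; vc=[62]
#5 0x1f1→b62/s6 VC-HIT; vc=[22]
#6 0xb4→b22/s6 VC-HIT; vc=[62]
#7 0x175→b46/s6 MISS; vc=[62,22]
#8 0x11d→b35/s3 MISS; vc=[62,22,11]
#9 0x5a→b11/s3 VC-HIT; vc=[62,22,35]
#10 0xfb→b31/s7 MISS; vc=[62,22,35]
#11 0x1cc→b57/s1 MISS; vc=[62,22,35]
#12 0x5b→b11/s3 L1-HIT; vc=[62,22,35]
#13 0x1cd→b57/s1 L1-HIT; vc=[62,22,35]
#14 0xb7→b22/s6 VC-HIT; vc=[62,46,35]
#15 0x70→b14/s6 MISS; vc=[62,46,35,22]

OUTCOME = VC-HIT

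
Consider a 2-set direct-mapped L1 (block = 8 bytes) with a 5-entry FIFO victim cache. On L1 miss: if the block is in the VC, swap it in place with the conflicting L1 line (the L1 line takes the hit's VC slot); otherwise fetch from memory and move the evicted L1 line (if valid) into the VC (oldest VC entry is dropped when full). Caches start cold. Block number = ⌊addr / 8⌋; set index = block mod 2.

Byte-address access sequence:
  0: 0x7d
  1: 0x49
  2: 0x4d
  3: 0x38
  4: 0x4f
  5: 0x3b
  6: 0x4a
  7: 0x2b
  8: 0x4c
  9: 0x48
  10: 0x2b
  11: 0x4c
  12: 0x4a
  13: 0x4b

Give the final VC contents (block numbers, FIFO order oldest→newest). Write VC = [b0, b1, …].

VC = [15, 7, 5]

#0 0x7d→b15/s1 MISS; vc=[]
#1 0x49→b9/s1 MISS; vc=[15]
#2 0x4d→b9/s1 L1-HIT; vc=[15]
#3 0x38→b7/s1 MISS; vc=[15,9]
#4 0x4f→b9/s1 VC-HIT; vc=[15,7]
#5 0x3b→b7/s1 VC-HIT; vc=[15,9]
#6 0x4a→b9/s1 VC-HIT; vc=[15,7]
#7 0x2b→b5/s1 MISS; vc=[15,7,9]
#8 0x4c→b9/s1 VC-HIT; vc=[15,7,5]
#9 0x48→b9/s1 L1-HIT; vc=[15,7,5]
#10 0x2b→b5/s1 VC-HIT; vc=[15,7,9]
#11 0x4c→b9/s1 VC-HIT; vc=[15,7,5]
#12 0x4a→b9/s1 L1-HIT; vc=[15,7,5]
#13 0x4b→b9/s1 L1-HIT; vc=[15,7,5]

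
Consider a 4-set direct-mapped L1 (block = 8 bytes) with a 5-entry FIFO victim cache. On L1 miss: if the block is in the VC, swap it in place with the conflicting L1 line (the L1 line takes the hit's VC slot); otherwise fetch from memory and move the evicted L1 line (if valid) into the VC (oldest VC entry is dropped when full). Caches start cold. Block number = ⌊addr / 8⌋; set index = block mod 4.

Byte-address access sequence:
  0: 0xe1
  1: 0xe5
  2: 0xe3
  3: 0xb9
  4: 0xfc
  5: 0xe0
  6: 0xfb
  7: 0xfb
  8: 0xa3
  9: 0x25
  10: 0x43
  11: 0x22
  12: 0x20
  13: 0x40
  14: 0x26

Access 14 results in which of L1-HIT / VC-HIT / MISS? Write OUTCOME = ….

OUTCOME = VC-HIT

0: 0xe1 (blk 28, set 0) → MISS  vc=[]
1: 0xe5 (blk 28, set 0) → L1-HIT  vc=[]
2: 0xe3 (blk 28, set 0) → L1-HIT  vc=[]
3: 0xb9 (blk 23, set 3) → MISS  vc=[]
4: 0xfc (blk 31, set 3) → MISS  vc=[23]
5: 0xe0 (blk 28, set 0) → L1-HIT  vc=[23]
6: 0xfb (blk 31, set 3) → L1-HIT  vc=[23]
7: 0xfb (blk 31, set 3) → L1-HIT  vc=[23]
8: 0xa3 (blk 20, set 0) → MISS  vc=[23, 28]
9: 0x25 (blk 4, set 0) → MISS  vc=[23, 28, 20]
10: 0x43 (blk 8, set 0) → MISS  vc=[23, 28, 20, 4]
11: 0x22 (blk 4, set 0) → VC-HIT  vc=[23, 28, 20, 8]
12: 0x20 (blk 4, set 0) → L1-HIT  vc=[23, 28, 20, 8]
13: 0x40 (blk 8, set 0) → VC-HIT  vc=[23, 28, 20, 4]
14: 0x26 (blk 4, set 0) → VC-HIT  vc=[23, 28, 20, 8]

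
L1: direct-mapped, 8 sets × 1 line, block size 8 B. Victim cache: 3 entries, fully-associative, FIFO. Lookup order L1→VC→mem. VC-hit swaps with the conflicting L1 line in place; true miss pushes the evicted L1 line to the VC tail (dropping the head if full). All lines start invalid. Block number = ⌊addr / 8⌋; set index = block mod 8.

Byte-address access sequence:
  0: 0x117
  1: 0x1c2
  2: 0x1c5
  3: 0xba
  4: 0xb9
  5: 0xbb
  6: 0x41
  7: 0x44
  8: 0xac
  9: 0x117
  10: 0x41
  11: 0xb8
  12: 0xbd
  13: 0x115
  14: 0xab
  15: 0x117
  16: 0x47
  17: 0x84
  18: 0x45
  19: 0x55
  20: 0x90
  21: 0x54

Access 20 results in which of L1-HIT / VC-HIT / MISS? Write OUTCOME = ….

OUTCOME = MISS

#0 0x117→b34/s2 MISS; vc=[]
#1 0x1c2→b56/s0 MISS; vc=[]
#2 0x1c5→b56/s0 L1-HIT; vc=[]
#3 0xba→b23/s7 MISS; vc=[]
#4 0xb9→b23/s7 L1-HIT; vc=[]
#5 0xbb→b23/s7 L1-HIT; vc=[]
#6 0x41→b8/s0 MISS; vc=[56]
#7 0x44→b8/s0 L1-HIT; vc=[56]
#8 0xac→b21/s5 MISS; vc=[56]
#9 0x117→b34/s2 L1-HIT; vc=[56]
#10 0x41→b8/s0 L1-HIT; vc=[56]
#11 0xb8→b23/s7 L1-HIT; vc=[56]
#12 0xbd→b23/s7 L1-HIT; vc=[56]
#13 0x115→b34/s2 L1-HIT; vc=[56]
#14 0xab→b21/s5 L1-HIT; vc=[56]
#15 0x117→b34/s2 L1-HIT; vc=[56]
#16 0x47→b8/s0 L1-HIT; vc=[56]
#17 0x84→b16/s0 MISS; vc=[56,8]
#18 0x45→b8/s0 VC-HIT; vc=[56,16]
#19 0x55→b10/s2 MISS; vc=[56,16,34]
#20 0x90→b18/s2 MISS; vc=[16,34,10]
#21 0x54→b10/s2 VC-HIT; vc=[16,34,18]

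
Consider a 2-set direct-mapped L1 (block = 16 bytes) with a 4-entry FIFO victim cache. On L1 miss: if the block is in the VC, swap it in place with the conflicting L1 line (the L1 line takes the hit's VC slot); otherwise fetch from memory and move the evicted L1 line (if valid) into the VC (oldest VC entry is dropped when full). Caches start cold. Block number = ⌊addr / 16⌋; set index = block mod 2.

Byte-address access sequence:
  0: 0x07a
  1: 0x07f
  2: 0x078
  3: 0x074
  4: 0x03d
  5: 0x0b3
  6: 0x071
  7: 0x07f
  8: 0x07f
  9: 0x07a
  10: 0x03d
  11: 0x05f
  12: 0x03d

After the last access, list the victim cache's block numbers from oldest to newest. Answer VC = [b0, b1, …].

VC = [11, 7, 5]

0: 0x7a (blk 7, set 1) → MISS  vc=[]
1: 0x7f (blk 7, set 1) → L1-HIT  vc=[]
2: 0x78 (blk 7, set 1) → L1-HIT  vc=[]
3: 0x74 (blk 7, set 1) → L1-HIT  vc=[]
4: 0x3d (blk 3, set 1) → MISS  vc=[7]
5: 0xb3 (blk 11, set 1) → MISS  vc=[7, 3]
6: 0x71 (blk 7, set 1) → VC-HIT  vc=[11, 3]
7: 0x7f (blk 7, set 1) → L1-HIT  vc=[11, 3]
8: 0x7f (blk 7, set 1) → L1-HIT  vc=[11, 3]
9: 0x7a (blk 7, set 1) → L1-HIT  vc=[11, 3]
10: 0x3d (blk 3, set 1) → VC-HIT  vc=[11, 7]
11: 0x5f (blk 5, set 1) → MISS  vc=[11, 7, 3]
12: 0x3d (blk 3, set 1) → VC-HIT  vc=[11, 7, 5]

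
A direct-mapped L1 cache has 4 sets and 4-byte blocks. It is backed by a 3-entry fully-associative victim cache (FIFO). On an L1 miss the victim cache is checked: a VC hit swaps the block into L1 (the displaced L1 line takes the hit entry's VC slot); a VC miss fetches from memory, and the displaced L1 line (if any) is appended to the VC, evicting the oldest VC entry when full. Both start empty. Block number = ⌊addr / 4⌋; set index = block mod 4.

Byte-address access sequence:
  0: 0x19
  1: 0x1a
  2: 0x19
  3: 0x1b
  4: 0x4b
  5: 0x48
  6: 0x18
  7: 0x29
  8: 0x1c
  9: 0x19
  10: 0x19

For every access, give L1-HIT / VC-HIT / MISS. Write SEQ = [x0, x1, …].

SEQ = [MISS, L1-HIT, L1-HIT, L1-HIT, MISS, L1-HIT, VC-HIT, MISS, MISS, VC-HIT, L1-HIT]

  [0] addr=0x19 blk=6 s=2: MISS | VC []
  [1] addr=0x1a blk=6 s=2: L1-HIT | VC []
  [2] addr=0x19 blk=6 s=2: L1-HIT | VC []
  [3] addr=0x1b blk=6 s=2: L1-HIT | VC []
  [4] addr=0x4b blk=18 s=2: MISS | VC [6]
  [5] addr=0x48 blk=18 s=2: L1-HIT | VC [6]
  [6] addr=0x18 blk=6 s=2: VC-HIT | VC [18]
  [7] addr=0x29 blk=10 s=2: MISS | VC [18, 6]
  [8] addr=0x1c blk=7 s=3: MISS | VC [18, 6]
  [9] addr=0x19 blk=6 s=2: VC-HIT | VC [18, 10]
  [10] addr=0x19 blk=6 s=2: L1-HIT | VC [18, 10]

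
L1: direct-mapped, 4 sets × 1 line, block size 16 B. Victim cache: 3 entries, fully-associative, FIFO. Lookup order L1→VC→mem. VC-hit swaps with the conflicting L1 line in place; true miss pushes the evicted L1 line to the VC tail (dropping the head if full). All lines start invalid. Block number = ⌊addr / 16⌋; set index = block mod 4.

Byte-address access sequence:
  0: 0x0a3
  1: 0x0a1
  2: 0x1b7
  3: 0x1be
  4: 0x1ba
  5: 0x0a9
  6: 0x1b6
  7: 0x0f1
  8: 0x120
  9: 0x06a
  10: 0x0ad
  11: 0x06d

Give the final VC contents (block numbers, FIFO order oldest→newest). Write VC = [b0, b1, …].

  [0] addr=0xa3 blk=10 s=2: MISS | VC []
  [1] addr=0xa1 blk=10 s=2: L1-HIT | VC []
  [2] addr=0x1b7 blk=27 s=3: MISS | VC []
  [3] addr=0x1be blk=27 s=3: L1-HIT | VC []
  [4] addr=0x1ba blk=27 s=3: L1-HIT | VC []
  [5] addr=0xa9 blk=10 s=2: L1-HIT | VC []
  [6] addr=0x1b6 blk=27 s=3: L1-HIT | VC []
  [7] addr=0xf1 blk=15 s=3: MISS | VC [27]
  [8] addr=0x120 blk=18 s=2: MISS | VC [27, 10]
  [9] addr=0x6a blk=6 s=2: MISS | VC [27, 10, 18]
  [10] addr=0xad blk=10 s=2: VC-HIT | VC [27, 6, 18]
  [11] addr=0x6d blk=6 s=2: VC-HIT | VC [27, 10, 18]

VC = [27, 10, 18]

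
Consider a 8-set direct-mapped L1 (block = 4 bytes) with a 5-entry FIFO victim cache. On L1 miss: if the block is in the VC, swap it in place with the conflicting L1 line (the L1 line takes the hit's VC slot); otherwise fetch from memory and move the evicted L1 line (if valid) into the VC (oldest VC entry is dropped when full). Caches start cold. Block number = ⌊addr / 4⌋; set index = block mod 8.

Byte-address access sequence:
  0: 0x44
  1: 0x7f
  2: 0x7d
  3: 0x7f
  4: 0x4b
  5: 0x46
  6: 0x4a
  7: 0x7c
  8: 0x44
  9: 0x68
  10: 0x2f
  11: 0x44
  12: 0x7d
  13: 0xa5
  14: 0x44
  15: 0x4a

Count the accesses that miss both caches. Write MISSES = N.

MISSES = 6

0: 0x44 (blk 17, set 1) → MISS  vc=[]
1: 0x7f (blk 31, set 7) → MISS  vc=[]
2: 0x7d (blk 31, set 7) → L1-HIT  vc=[]
3: 0x7f (blk 31, set 7) → L1-HIT  vc=[]
4: 0x4b (blk 18, set 2) → MISS  vc=[]
5: 0x46 (blk 17, set 1) → L1-HIT  vc=[]
6: 0x4a (blk 18, set 2) → L1-HIT  vc=[]
7: 0x7c (blk 31, set 7) → L1-HIT  vc=[]
8: 0x44 (blk 17, set 1) → L1-HIT  vc=[]
9: 0x68 (blk 26, set 2) → MISS  vc=[18]
10: 0x2f (blk 11, set 3) → MISS  vc=[18]
11: 0x44 (blk 17, set 1) → L1-HIT  vc=[18]
12: 0x7d (blk 31, set 7) → L1-HIT  vc=[18]
13: 0xa5 (blk 41, set 1) → MISS  vc=[18, 17]
14: 0x44 (blk 17, set 1) → VC-HIT  vc=[18, 41]
15: 0x4a (blk 18, set 2) → VC-HIT  vc=[26, 41]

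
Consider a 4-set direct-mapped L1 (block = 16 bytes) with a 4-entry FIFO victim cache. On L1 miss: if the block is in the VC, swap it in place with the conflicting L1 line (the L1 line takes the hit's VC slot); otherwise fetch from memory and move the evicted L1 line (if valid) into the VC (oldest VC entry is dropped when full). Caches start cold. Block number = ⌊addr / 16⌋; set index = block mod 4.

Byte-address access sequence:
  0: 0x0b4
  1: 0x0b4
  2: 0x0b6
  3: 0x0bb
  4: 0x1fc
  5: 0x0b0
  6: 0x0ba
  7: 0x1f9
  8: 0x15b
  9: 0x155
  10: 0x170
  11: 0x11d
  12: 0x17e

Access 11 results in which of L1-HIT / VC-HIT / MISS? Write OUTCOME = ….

0: 0xb4 (blk 11, set 3) → MISS  vc=[]
1: 0xb4 (blk 11, set 3) → L1-HIT  vc=[]
2: 0xb6 (blk 11, set 3) → L1-HIT  vc=[]
3: 0xbb (blk 11, set 3) → L1-HIT  vc=[]
4: 0x1fc (blk 31, set 3) → MISS  vc=[11]
5: 0xb0 (blk 11, set 3) → VC-HIT  vc=[31]
6: 0xba (blk 11, set 3) → L1-HIT  vc=[31]
7: 0x1f9 (blk 31, set 3) → VC-HIT  vc=[11]
8: 0x15b (blk 21, set 1) → MISS  vc=[11]
9: 0x155 (blk 21, set 1) → L1-HIT  vc=[11]
10: 0x170 (blk 23, set 3) → MISS  vc=[11, 31]
11: 0x11d (blk 17, set 1) → MISS  vc=[11, 31, 21]
12: 0x17e (blk 23, set 3) → L1-HIT  vc=[11, 31, 21]

OUTCOME = MISS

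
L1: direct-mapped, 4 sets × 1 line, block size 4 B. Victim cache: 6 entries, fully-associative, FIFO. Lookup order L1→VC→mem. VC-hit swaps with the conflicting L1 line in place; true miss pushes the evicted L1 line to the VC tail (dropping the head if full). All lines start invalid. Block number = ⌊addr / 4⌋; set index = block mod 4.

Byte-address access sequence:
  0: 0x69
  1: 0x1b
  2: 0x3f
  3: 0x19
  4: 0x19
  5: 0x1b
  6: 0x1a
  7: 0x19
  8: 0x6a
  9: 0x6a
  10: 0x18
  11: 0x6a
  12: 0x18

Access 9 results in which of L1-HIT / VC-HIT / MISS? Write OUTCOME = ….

OUTCOME = L1-HIT

  [0] addr=0x69 blk=26 s=2: MISS | VC []
  [1] addr=0x1b blk=6 s=2: MISS | VC [26]
  [2] addr=0x3f blk=15 s=3: MISS | VC [26]
  [3] addr=0x19 blk=6 s=2: L1-HIT | VC [26]
  [4] addr=0x19 blk=6 s=2: L1-HIT | VC [26]
  [5] addr=0x1b blk=6 s=2: L1-HIT | VC [26]
  [6] addr=0x1a blk=6 s=2: L1-HIT | VC [26]
  [7] addr=0x19 blk=6 s=2: L1-HIT | VC [26]
  [8] addr=0x6a blk=26 s=2: VC-HIT | VC [6]
  [9] addr=0x6a blk=26 s=2: L1-HIT | VC [6]
  [10] addr=0x18 blk=6 s=2: VC-HIT | VC [26]
  [11] addr=0x6a blk=26 s=2: VC-HIT | VC [6]
  [12] addr=0x18 blk=6 s=2: VC-HIT | VC [26]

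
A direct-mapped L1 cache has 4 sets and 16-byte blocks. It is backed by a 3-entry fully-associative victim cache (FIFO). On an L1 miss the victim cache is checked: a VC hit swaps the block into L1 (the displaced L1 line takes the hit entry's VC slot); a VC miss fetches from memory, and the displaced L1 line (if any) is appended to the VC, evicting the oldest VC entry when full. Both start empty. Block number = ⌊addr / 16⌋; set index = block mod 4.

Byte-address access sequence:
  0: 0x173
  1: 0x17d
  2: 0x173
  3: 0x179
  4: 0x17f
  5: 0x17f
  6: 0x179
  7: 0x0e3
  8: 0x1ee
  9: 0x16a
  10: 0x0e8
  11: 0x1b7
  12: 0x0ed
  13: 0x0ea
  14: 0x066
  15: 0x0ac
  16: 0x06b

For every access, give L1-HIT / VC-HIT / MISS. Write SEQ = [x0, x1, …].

SEQ = [MISS, L1-HIT, L1-HIT, L1-HIT, L1-HIT, L1-HIT, L1-HIT, MISS, MISS, MISS, VC-HIT, MISS, L1-HIT, L1-HIT, MISS, MISS, VC-HIT]

#0 0x173→b23/s3 MISS; vc=[]
#1 0x17d→b23/s3 L1-HIT; vc=[]
#2 0x173→b23/s3 L1-HIT; vc=[]
#3 0x179→b23/s3 L1-HIT; vc=[]
#4 0x17f→b23/s3 L1-HIT; vc=[]
#5 0x17f→b23/s3 L1-HIT; vc=[]
#6 0x179→b23/s3 L1-HIT; vc=[]
#7 0xe3→b14/s2 MISS; vc=[]
#8 0x1ee→b30/s2 MISS; vc=[14]
#9 0x16a→b22/s2 MISS; vc=[14,30]
#10 0xe8→b14/s2 VC-HIT; vc=[22,30]
#11 0x1b7→b27/s3 MISS; vc=[22,30,23]
#12 0xed→b14/s2 L1-HIT; vc=[22,30,23]
#13 0xea→b14/s2 L1-HIT; vc=[22,30,23]
#14 0x66→b6/s2 MISS; vc=[30,23,14]
#15 0xac→b10/s2 MISS; vc=[23,14,6]
#16 0x6b→b6/s2 VC-HIT; vc=[23,14,10]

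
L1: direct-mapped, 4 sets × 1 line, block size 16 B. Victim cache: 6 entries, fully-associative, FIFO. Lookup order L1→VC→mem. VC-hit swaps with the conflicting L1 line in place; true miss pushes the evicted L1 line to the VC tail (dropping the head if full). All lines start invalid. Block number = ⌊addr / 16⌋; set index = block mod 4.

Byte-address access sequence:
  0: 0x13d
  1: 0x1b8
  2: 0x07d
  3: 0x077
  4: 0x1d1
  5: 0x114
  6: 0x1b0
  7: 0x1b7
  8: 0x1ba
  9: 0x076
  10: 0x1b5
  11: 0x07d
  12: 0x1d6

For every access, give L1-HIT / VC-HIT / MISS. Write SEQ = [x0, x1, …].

SEQ = [MISS, MISS, MISS, L1-HIT, MISS, MISS, VC-HIT, L1-HIT, L1-HIT, VC-HIT, VC-HIT, VC-HIT, VC-HIT]

  [0] addr=0x13d blk=19 s=3: MISS | VC []
  [1] addr=0x1b8 blk=27 s=3: MISS | VC [19]
  [2] addr=0x7d blk=7 s=3: MISS | VC [19, 27]
  [3] addr=0x77 blk=7 s=3: L1-HIT | VC [19, 27]
  [4] addr=0x1d1 blk=29 s=1: MISS | VC [19, 27]
  [5] addr=0x114 blk=17 s=1: MISS | VC [19, 27, 29]
  [6] addr=0x1b0 blk=27 s=3: VC-HIT | VC [19, 7, 29]
  [7] addr=0x1b7 blk=27 s=3: L1-HIT | VC [19, 7, 29]
  [8] addr=0x1ba blk=27 s=3: L1-HIT | VC [19, 7, 29]
  [9] addr=0x76 blk=7 s=3: VC-HIT | VC [19, 27, 29]
  [10] addr=0x1b5 blk=27 s=3: VC-HIT | VC [19, 7, 29]
  [11] addr=0x7d blk=7 s=3: VC-HIT | VC [19, 27, 29]
  [12] addr=0x1d6 blk=29 s=1: VC-HIT | VC [19, 27, 17]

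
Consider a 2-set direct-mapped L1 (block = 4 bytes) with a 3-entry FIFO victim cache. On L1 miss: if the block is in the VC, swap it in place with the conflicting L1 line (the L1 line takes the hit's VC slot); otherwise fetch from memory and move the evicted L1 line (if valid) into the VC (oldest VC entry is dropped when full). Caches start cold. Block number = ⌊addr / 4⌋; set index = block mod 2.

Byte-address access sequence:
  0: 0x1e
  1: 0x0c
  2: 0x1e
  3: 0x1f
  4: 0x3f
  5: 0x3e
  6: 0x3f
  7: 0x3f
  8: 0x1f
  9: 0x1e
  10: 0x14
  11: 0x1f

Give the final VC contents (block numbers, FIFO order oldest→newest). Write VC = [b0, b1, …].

#0 0x1e→b7/s1 MISS; vc=[]
#1 0xc→b3/s1 MISS; vc=[7]
#2 0x1e→b7/s1 VC-HIT; vc=[3]
#3 0x1f→b7/s1 L1-HIT; vc=[3]
#4 0x3f→b15/s1 MISS; vc=[3,7]
#5 0x3e→b15/s1 L1-HIT; vc=[3,7]
#6 0x3f→b15/s1 L1-HIT; vc=[3,7]
#7 0x3f→b15/s1 L1-HIT; vc=[3,7]
#8 0x1f→b7/s1 VC-HIT; vc=[3,15]
#9 0x1e→b7/s1 L1-HIT; vc=[3,15]
#10 0x14→b5/s1 MISS; vc=[3,15,7]
#11 0x1f→b7/s1 VC-HIT; vc=[3,15,5]

VC = [3, 15, 5]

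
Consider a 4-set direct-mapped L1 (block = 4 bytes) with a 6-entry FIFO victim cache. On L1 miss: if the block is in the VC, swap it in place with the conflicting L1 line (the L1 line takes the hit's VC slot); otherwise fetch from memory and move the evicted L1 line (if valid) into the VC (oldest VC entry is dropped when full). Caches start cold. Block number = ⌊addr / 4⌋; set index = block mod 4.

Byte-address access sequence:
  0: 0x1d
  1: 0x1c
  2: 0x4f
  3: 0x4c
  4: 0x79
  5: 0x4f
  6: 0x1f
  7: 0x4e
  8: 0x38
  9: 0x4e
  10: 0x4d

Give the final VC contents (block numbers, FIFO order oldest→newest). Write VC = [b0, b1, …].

VC = [7, 30]

0: 0x1d (blk 7, set 3) → MISS  vc=[]
1: 0x1c (blk 7, set 3) → L1-HIT  vc=[]
2: 0x4f (blk 19, set 3) → MISS  vc=[7]
3: 0x4c (blk 19, set 3) → L1-HIT  vc=[7]
4: 0x79 (blk 30, set 2) → MISS  vc=[7]
5: 0x4f (blk 19, set 3) → L1-HIT  vc=[7]
6: 0x1f (blk 7, set 3) → VC-HIT  vc=[19]
7: 0x4e (blk 19, set 3) → VC-HIT  vc=[7]
8: 0x38 (blk 14, set 2) → MISS  vc=[7, 30]
9: 0x4e (blk 19, set 3) → L1-HIT  vc=[7, 30]
10: 0x4d (blk 19, set 3) → L1-HIT  vc=[7, 30]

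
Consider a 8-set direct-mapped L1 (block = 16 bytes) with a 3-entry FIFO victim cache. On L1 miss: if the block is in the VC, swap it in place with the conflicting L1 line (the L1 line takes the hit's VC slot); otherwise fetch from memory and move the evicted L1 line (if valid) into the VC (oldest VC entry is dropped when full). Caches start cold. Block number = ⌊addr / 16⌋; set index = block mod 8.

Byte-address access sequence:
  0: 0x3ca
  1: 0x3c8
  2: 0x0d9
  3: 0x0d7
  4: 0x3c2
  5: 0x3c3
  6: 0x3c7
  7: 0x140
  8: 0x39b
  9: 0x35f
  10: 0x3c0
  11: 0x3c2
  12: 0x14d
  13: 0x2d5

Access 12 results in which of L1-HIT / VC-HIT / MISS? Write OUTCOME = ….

  [0] addr=0x3ca blk=60 s=4: MISS | VC []
  [1] addr=0x3c8 blk=60 s=4: L1-HIT | VC []
  [2] addr=0xd9 blk=13 s=5: MISS | VC []
  [3] addr=0xd7 blk=13 s=5: L1-HIT | VC []
  [4] addr=0x3c2 blk=60 s=4: L1-HIT | VC []
  [5] addr=0x3c3 blk=60 s=4: L1-HIT | VC []
  [6] addr=0x3c7 blk=60 s=4: L1-HIT | VC []
  [7] addr=0x140 blk=20 s=4: MISS | VC [60]
  [8] addr=0x39b blk=57 s=1: MISS | VC [60]
  [9] addr=0x35f blk=53 s=5: MISS | VC [60, 13]
  [10] addr=0x3c0 blk=60 s=4: VC-HIT | VC [20, 13]
  [11] addr=0x3c2 blk=60 s=4: L1-HIT | VC [20, 13]
  [12] addr=0x14d blk=20 s=4: VC-HIT | VC [60, 13]
  [13] addr=0x2d5 blk=45 s=5: MISS | VC [60, 13, 53]

OUTCOME = VC-HIT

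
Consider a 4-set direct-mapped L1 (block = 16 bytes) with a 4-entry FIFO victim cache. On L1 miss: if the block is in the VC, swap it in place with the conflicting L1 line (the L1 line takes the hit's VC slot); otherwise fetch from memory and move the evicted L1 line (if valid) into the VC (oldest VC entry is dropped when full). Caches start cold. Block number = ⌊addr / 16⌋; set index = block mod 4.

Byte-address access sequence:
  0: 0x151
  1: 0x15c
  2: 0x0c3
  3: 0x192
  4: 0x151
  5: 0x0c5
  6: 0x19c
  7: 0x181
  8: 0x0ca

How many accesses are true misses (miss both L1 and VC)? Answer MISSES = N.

MISSES = 4

  [0] addr=0x151 blk=21 s=1: MISS | VC []
  [1] addr=0x15c blk=21 s=1: L1-HIT | VC []
  [2] addr=0xc3 blk=12 s=0: MISS | VC []
  [3] addr=0x192 blk=25 s=1: MISS | VC [21]
  [4] addr=0x151 blk=21 s=1: VC-HIT | VC [25]
  [5] addr=0xc5 blk=12 s=0: L1-HIT | VC [25]
  [6] addr=0x19c blk=25 s=1: VC-HIT | VC [21]
  [7] addr=0x181 blk=24 s=0: MISS | VC [21, 12]
  [8] addr=0xca blk=12 s=0: VC-HIT | VC [21, 24]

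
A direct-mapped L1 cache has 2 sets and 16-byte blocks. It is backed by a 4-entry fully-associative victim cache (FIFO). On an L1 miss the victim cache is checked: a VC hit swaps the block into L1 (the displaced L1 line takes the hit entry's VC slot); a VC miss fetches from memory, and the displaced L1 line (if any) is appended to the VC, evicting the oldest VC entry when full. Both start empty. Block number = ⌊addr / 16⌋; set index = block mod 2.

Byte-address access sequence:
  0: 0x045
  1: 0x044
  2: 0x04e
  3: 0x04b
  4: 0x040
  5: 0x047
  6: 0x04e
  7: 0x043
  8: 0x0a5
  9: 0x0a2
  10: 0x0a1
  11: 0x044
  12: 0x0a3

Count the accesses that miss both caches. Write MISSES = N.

MISSES = 2

  [0] addr=0x45 blk=4 s=0: MISS | VC []
  [1] addr=0x44 blk=4 s=0: L1-HIT | VC []
  [2] addr=0x4e blk=4 s=0: L1-HIT | VC []
  [3] addr=0x4b blk=4 s=0: L1-HIT | VC []
  [4] addr=0x40 blk=4 s=0: L1-HIT | VC []
  [5] addr=0x47 blk=4 s=0: L1-HIT | VC []
  [6] addr=0x4e blk=4 s=0: L1-HIT | VC []
  [7] addr=0x43 blk=4 s=0: L1-HIT | VC []
  [8] addr=0xa5 blk=10 s=0: MISS | VC [4]
  [9] addr=0xa2 blk=10 s=0: L1-HIT | VC [4]
  [10] addr=0xa1 blk=10 s=0: L1-HIT | VC [4]
  [11] addr=0x44 blk=4 s=0: VC-HIT | VC [10]
  [12] addr=0xa3 blk=10 s=0: VC-HIT | VC [4]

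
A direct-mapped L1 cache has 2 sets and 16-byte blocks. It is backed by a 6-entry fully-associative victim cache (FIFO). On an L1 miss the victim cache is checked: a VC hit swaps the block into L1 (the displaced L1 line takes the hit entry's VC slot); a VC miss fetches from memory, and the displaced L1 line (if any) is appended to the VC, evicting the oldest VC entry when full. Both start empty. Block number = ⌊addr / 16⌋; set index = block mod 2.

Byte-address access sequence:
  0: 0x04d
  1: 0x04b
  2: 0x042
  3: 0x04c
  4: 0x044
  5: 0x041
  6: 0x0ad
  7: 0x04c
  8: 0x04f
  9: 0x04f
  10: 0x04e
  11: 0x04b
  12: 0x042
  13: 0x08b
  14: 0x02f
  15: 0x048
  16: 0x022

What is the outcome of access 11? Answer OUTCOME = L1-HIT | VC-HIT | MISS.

0: 0x4d (blk 4, set 0) → MISS  vc=[]
1: 0x4b (blk 4, set 0) → L1-HIT  vc=[]
2: 0x42 (blk 4, set 0) → L1-HIT  vc=[]
3: 0x4c (blk 4, set 0) → L1-HIT  vc=[]
4: 0x44 (blk 4, set 0) → L1-HIT  vc=[]
5: 0x41 (blk 4, set 0) → L1-HIT  vc=[]
6: 0xad (blk 10, set 0) → MISS  vc=[4]
7: 0x4c (blk 4, set 0) → VC-HIT  vc=[10]
8: 0x4f (blk 4, set 0) → L1-HIT  vc=[10]
9: 0x4f (blk 4, set 0) → L1-HIT  vc=[10]
10: 0x4e (blk 4, set 0) → L1-HIT  vc=[10]
11: 0x4b (blk 4, set 0) → L1-HIT  vc=[10]
12: 0x42 (blk 4, set 0) → L1-HIT  vc=[10]
13: 0x8b (blk 8, set 0) → MISS  vc=[10, 4]
14: 0x2f (blk 2, set 0) → MISS  vc=[10, 4, 8]
15: 0x48 (blk 4, set 0) → VC-HIT  vc=[10, 2, 8]
16: 0x22 (blk 2, set 0) → VC-HIT  vc=[10, 4, 8]

OUTCOME = L1-HIT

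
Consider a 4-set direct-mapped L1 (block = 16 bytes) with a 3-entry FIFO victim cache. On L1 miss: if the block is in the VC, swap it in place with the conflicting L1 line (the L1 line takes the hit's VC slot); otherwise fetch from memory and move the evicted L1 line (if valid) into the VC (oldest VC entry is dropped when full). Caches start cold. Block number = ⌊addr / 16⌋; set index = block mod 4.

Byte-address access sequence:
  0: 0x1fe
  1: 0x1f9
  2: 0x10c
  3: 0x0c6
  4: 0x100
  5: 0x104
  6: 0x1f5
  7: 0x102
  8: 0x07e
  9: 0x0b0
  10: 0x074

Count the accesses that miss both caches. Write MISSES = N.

MISSES = 5

  [0] addr=0x1fe blk=31 s=3: MISS | VC []
  [1] addr=0x1f9 blk=31 s=3: L1-HIT | VC []
  [2] addr=0x10c blk=16 s=0: MISS | VC []
  [3] addr=0xc6 blk=12 s=0: MISS | VC [16]
  [4] addr=0x100 blk=16 s=0: VC-HIT | VC [12]
  [5] addr=0x104 blk=16 s=0: L1-HIT | VC [12]
  [6] addr=0x1f5 blk=31 s=3: L1-HIT | VC [12]
  [7] addr=0x102 blk=16 s=0: L1-HIT | VC [12]
  [8] addr=0x7e blk=7 s=3: MISS | VC [12, 31]
  [9] addr=0xb0 blk=11 s=3: MISS | VC [12, 31, 7]
  [10] addr=0x74 blk=7 s=3: VC-HIT | VC [12, 31, 11]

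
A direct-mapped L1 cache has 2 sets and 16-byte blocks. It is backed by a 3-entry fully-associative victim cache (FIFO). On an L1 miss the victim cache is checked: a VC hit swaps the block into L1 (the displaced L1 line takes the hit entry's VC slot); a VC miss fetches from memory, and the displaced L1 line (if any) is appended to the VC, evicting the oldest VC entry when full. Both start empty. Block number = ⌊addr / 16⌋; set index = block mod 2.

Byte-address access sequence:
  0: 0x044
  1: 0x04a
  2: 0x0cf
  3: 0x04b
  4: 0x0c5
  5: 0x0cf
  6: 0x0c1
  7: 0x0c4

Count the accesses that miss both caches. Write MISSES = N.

  [0] addr=0x44 blk=4 s=0: MISS | VC []
  [1] addr=0x4a blk=4 s=0: L1-HIT | VC []
  [2] addr=0xcf blk=12 s=0: MISS | VC [4]
  [3] addr=0x4b blk=4 s=0: VC-HIT | VC [12]
  [4] addr=0xc5 blk=12 s=0: VC-HIT | VC [4]
  [5] addr=0xcf blk=12 s=0: L1-HIT | VC [4]
  [6] addr=0xc1 blk=12 s=0: L1-HIT | VC [4]
  [7] addr=0xc4 blk=12 s=0: L1-HIT | VC [4]

MISSES = 2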